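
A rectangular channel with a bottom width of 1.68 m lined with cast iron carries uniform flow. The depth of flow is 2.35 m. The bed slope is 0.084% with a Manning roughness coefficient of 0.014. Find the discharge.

Flow area A = b·y = 1.68 × 2.35 = 3.948 m². Wetted perimeter P = b + 2y = 1.68 + 2×2.35 = 6.38 m.
Hydraulic radius R = A/P = 3.948/6.38 = 0.6188 m.
Manning's equation: Q = (1/n) A R^(2/3) S^(1/2) = (1/0.014) × 3.948 × 0.6188^(2/3) × 0.00084^(1/2) = 5.94 m³/s.

Q = 5.94 m³/s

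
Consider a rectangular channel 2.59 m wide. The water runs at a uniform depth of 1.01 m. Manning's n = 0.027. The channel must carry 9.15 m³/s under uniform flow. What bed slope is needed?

S = 0.019

Flow area A = b·y = 2.59 × 1.01 = 2.616 m². Wetted perimeter P = b + 2y = 2.59 + 2×1.01 = 4.61 m.
Hydraulic radius R = A/P = 2.616/4.61 = 0.5674 m.
From Manning's equation, S = [nQ / (1 A R^(2/3))]² = [0.027 × 9.15 / (1 × 2.616 × 0.5674^(2/3))]² = 0.019.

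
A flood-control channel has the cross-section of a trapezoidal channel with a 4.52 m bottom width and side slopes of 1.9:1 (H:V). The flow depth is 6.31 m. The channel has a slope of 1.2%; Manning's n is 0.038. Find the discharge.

Q = 665 m³/s

With bottom width b = 4.52 m and side slope z = 1.9: A = (b + zy)y = (4.52 + 1.9×6.31)×6.31 = 104.2 m²; P = b + 2y√(1+z²) = 4.52 + 2×6.31×2.147 = 31.62 m.
Hydraulic radius R = A/P = 104.2/31.62 = 3.295 m.
Manning's equation: Q = (1/n) A R^(2/3) S^(1/2) = (1/0.038) × 104.2 × 3.295^(2/3) × 0.012^(1/2) = 665 m³/s.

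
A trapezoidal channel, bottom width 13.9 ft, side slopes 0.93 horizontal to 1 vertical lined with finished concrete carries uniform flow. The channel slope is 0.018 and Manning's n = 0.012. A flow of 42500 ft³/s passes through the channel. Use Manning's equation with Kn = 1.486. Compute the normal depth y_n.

Manning's equation rearranged: A R^(2/3) = nQ / (1.486·√S) = 0.012 × 42500 / (1.486 × √0.018) = 2558.
Trying y = 23.5 ft: A R^(2/3) = 4095 — over.
Trying y = 16.9 ft: A R^(2/3) = 2057 — short.
Trying y = 18.8 ft: A R^(2/3) = 2561 — ≈ 2558.

y_n = 18.8 ft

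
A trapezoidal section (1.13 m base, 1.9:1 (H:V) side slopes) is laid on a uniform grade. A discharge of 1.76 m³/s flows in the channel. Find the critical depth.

y_c = 0.479 m

At critical depth, Q² T / (g A³) = 1, i.e. A³/T = Q²/g = 1.76²/9.81 = 0.3158.
Try y = 0.408 m: A³/T = 0.1752 — short.
Try y = 0.594 m: A³/T = 0.7129 — over.
Try y = 0.479 m: A³/T = 0.3163 — ≈ 0.3158.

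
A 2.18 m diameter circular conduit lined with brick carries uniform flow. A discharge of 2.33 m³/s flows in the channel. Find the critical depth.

At critical depth, Q² T / (g A³) = 1, i.e. A³/T = Q²/g = 2.33²/9.81 = 0.5534.
Trying y = 0.886 m: A³/T = 1.349 — too large.
Trying y = 0.542 m: A³/T = 0.2014 — too small.
Trying y = 0.703 m: A³/T = 0.553 — ≈ 0.5534.

y_c = 0.703 m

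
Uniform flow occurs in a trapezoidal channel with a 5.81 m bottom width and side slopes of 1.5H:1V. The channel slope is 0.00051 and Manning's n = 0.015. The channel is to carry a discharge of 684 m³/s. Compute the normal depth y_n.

Manning's equation rearranged: A R^(2/3) = nQ / (1·√S) = 0.015 × 684 / (√0.00051) = 454.3.
Try y = 10.9 m: A R^(2/3) = 739.3 — high.
Try y = 6.87 m: A R^(2/3) = 261 — low.
Try y = 8.81 m: A R^(2/3) = 454.2 — matches.

y_n = 8.81 m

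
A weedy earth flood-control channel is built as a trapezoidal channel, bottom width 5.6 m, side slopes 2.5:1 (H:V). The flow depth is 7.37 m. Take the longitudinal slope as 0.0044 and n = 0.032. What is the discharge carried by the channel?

With bottom width b = 5.6 m and side slope z = 2.5: A = (b + zy)y = (5.6 + 2.5×7.37)×7.37 = 177.1 m²; P = b + 2y√(1+z²) = 5.6 + 2×7.37×2.693 = 45.29 m.
Hydraulic radius R = A/P = 177.1/45.29 = 3.91 m.
Manning's equation: Q = (1/n) A R^(2/3) S^(1/2) = (1/0.032) × 177.1 × 3.91^(2/3) × 0.0044^(1/2) = 911 m³/s.

Q = 911 m³/s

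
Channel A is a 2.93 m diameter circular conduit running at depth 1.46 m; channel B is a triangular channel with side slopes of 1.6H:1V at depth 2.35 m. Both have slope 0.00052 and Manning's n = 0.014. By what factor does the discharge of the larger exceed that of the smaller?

Channel A: For a circular section of diameter D = 2.93 m at depth y = 1.46 m, the central angle is θ = 2 arccos(1 − 2y/D) = 3.135 rad. Then A = (D²/8)(θ − sin θ) = 3.357 m² and P = Dθ/2 = 4.592 m. Hydraulic radius R = A/P = 3.357/4.592 = 0.7309 m. Q_A = (1/0.014)·3.357·0.7309^(2/3)·√0.00052 = 4.436 m³/s.
Channel B: For a triangular section with side slope z = 1.6: A = zy² = 1.6×2.35² = 8.836 m²; P = 2y√(1+z²) = 2×2.35×1.887 = 8.868 m. Hydraulic radius R = A/P = 8.836/8.868 = 0.9964 m. Q_B = (1/0.014)·8.836·0.9964^(2/3)·√0.00052 = 14.36 m³/s.
The larger discharge is 14.36 m³/s and the smaller is 4.436 m³/s; the ratio is 3.24.

3.24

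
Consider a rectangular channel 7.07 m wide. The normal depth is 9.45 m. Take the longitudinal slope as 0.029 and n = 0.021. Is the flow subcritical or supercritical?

supercritical

Flow area A = b·y = 7.07 × 9.45 = 66.81 m². Wetted perimeter P = b + 2y = 7.07 + 2×9.45 = 25.97 m.
Hydraulic radius R = A/P = 66.81/25.97 = 2.573 m.
V = (1/n) R^(2/3) √S = (1/0.021) × 2.573^(2/3) × √0.029 = 15.23 m/s. Hydraulic depth D_h = A/T = 66.81/7.07 = 9.45 m.
Froude number Fr = V/√(g·D_h) = 15.23/√(9.81×9.45) = 1.58, which is greater than 1, so the flow is supercritical.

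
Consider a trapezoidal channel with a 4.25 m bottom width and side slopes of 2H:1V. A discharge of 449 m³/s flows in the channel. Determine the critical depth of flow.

At critical depth, Q² T / (g A³) = 1, i.e. A³/T = Q²/g = 449²/9.81 = 20550.
At y = 4.1 m: A³/T = 6441 — low.
At y = 5.39 m: A³/T = 20600 — ≈ 20550.

y_c = 5.39 m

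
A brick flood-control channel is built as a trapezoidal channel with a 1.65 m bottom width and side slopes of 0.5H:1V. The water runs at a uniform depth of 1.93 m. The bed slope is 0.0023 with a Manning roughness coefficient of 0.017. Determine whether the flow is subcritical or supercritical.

With bottom width b = 1.65 m and side slope z = 0.5: A = (b + zy)y = (1.65 + 0.5×1.93)×1.93 = 5.047 m²; P = b + 2y√(1+z²) = 1.65 + 2×1.93×1.118 = 5.966 m.
Hydraulic radius R = A/P = 5.047/5.966 = 0.846 m.
V = (1/n) R^(2/3) √S = (1/0.017) × 0.846^(2/3) × √0.0023 = 2.523 m/s. Hydraulic depth D_h = A/T = 5.047/3.58 = 1.41 m.
Froude number Fr = V/√(g·D_h) = 2.523/√(9.81×1.41) = 0.679, which is less than 1, so the flow is subcritical.

subcritical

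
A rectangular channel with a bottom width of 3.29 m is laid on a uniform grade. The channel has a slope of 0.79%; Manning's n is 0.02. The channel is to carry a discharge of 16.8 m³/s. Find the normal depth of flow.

Manning's equation rearranged: A R^(2/3) = nQ / (1·√S) = 0.02 × 16.8 / (√0.0079) = 3.78.
Try y = 1.76 m: A R^(2/3) = 5.197 — over.
Try y = 1.39 m: A R^(2/3) = 3.786 — ≈ 3.78.

y_n = 1.39 m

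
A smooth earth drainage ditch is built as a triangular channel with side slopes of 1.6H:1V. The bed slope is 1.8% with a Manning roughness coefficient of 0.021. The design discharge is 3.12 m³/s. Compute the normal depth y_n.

y_n = 0.794 m

Manning's equation rearranged: A R^(2/3) = nQ / (1·√S) = 0.021 × 3.12 / (√0.018) = 0.4884.
Try y = 0.901 m: A R^(2/3) = 0.6839 — too large.
Try y = 0.686 m: A R^(2/3) = 0.3305 — too small.
Try y = 0.794 m: A R^(2/3) = 0.4881 — matches.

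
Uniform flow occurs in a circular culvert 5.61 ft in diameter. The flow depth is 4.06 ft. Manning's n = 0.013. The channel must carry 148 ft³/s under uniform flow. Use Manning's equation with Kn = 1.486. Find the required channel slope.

For a circular section of diameter D = 5.61 ft at depth y = 4.06 ft, the central angle is θ = 2 arccos(1 − 2y/D) = 4.069 rad. Then A = (D²/8)(θ − sin θ) = 19.16 ft² and P = Dθ/2 = 11.41 ft.
Hydraulic radius R = A/P = 19.16/11.41 = 1.678 ft.
From Manning's equation, S = [nQ / (1.486 A R^(2/3))]² = [0.013 × 148 / (1.486 × 19.16 × 1.678^(2/3))]² = 0.00229.

S = 0.00229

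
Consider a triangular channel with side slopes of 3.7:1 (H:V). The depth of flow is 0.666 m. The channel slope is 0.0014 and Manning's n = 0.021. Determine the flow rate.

For a triangular section with side slope z = 3.7: A = zy² = 3.7×0.666² = 1.641 m²; P = 2y√(1+z²) = 2×0.666×3.833 = 5.105 m.
Hydraulic radius R = A/P = 1.641/5.105 = 0.3215 m.
Manning's equation: Q = (1/n) A R^(2/3) S^(1/2) = (1/0.021) × 1.641 × 0.3215^(2/3) × 0.0014^(1/2) = 1.37 m³/s.

Q = 1.37 m³/s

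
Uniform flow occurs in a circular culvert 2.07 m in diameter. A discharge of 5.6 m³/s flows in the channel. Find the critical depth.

y_c = 1.13 m

At critical depth, Q² T / (g A³) = 1, i.e. A³/T = Q²/g = 5.6²/9.81 = 3.197.
Trying y = 1.38 m: A³/T = 6.937 — over.
Trying y = 1.13 m: A³/T = 3.219 — matches.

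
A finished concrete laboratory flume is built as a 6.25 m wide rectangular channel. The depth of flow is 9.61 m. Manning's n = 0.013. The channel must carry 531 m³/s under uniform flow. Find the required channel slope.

Flow area A = b·y = 6.25 × 9.61 = 60.06 m². Wetted perimeter P = b + 2y = 6.25 + 2×9.61 = 25.47 m.
Hydraulic radius R = A/P = 60.06/25.47 = 2.358 m.
From Manning's equation, S = [nQ / (1 A R^(2/3))]² = [0.013 × 531 / (1 × 60.06 × 2.358^(2/3))]² = 0.00421.

S = 0.00421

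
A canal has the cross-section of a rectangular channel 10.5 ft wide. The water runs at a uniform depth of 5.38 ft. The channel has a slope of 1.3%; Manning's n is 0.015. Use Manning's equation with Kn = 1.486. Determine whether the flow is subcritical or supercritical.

Flow area A = b·y = 10.5 × 5.38 = 56.49 ft². Wetted perimeter P = b + 2y = 10.5 + 2×5.38 = 21.26 ft.
Hydraulic radius R = A/P = 56.49/21.26 = 2.657 ft.
V = (1.486/n) R^(2/3) √S = (1.486/0.015) × 2.657^(2/3) × √0.013 = 21.67 ft/s. Hydraulic depth D_h = A/T = 56.49/10.5 = 5.38 ft.
Froude number Fr = V/√(g·D_h) = 21.67/√(32.2×5.38) = 1.65, which is greater than 1, so the flow is supercritical.

supercritical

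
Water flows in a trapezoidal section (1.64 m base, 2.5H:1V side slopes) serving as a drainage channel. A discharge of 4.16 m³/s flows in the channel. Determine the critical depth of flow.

y_c = 0.633 m

At critical depth, Q² T / (g A³) = 1, i.e. A³/T = Q²/g = 4.16²/9.81 = 1.764.
Try y = 0.798 m: A³/T = 4.335 — over.
Try y = 0.515 m: A³/T = 0.813 — short.
Try y = 0.633 m: A³/T = 1.766 — ≈ 1.764.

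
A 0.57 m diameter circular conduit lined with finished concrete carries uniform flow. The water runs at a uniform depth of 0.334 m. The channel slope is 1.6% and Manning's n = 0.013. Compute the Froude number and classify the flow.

supercritical

For a circular section of diameter D = 0.57 m at depth y = 0.334 m, the central angle is θ = 2 arccos(1 − 2y/D) = 3.487 rad. Then A = (D²/8)(θ − sin θ) = 0.1554 m² and P = Dθ/2 = 0.9938 m.
Hydraulic radius R = A/P = 0.1554/0.9938 = 0.1563 m.
V = (1/n) R^(2/3) √S = (1/0.013) × 0.1563^(2/3) × √0.016 = 2.824 m/s. Hydraulic depth D_h = A/T = 0.1554/0.5615 = 0.2767 m.
Froude number Fr = V/√(g·D_h) = 2.824/√(9.81×0.2767) = 1.71, which is greater than 1, so the flow is supercritical.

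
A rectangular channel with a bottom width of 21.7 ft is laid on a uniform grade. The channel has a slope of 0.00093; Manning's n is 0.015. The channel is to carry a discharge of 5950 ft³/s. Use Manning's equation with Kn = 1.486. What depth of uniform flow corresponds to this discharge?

Manning's equation rearranged: A R^(2/3) = nQ / (1.486·√S) = 0.015 × 5950 / (1.486 × √0.00093) = 1969.
At y = 25.8 ft: A R^(2/3) = 2171 — over.
At y = 20.4 ft: A R^(2/3) = 1633 — short.
At y = 23.8 ft: A R^(2/3) = 1970 — ≈ 1969.

y_n = 23.8 ft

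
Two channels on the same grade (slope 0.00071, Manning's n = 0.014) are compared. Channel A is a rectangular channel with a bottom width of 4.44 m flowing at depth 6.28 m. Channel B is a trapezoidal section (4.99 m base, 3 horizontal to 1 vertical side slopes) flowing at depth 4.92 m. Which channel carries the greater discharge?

channel B

Channel A: Flow area A = b·y = 4.44 × 6.28 = 27.88 m². Wetted perimeter P = b + 2y = 4.44 + 2×6.28 = 17 m. Hydraulic radius R = A/P = 27.88/17 = 1.64 m. Q_A = (1/0.014)·27.88·1.64^(2/3)·√0.00071 = 73.81 m³/s.
Channel B: With bottom width b = 4.99 m and side slope z = 3: A = (b + zy)y = (4.99 + 3×4.92)×4.92 = 97.17 m²; P = b + 2y√(1+z²) = 4.99 + 2×4.92×3.162 = 36.11 m. Hydraulic radius R = A/P = 97.17/36.11 = 2.691 m. Q_B = (1/0.014)·97.17·2.691^(2/3)·√0.00071 = 357.8 m³/s.
Q_A = 73.81 m³/s vs Q_B = 357.8 m³/s, so channel B carries more.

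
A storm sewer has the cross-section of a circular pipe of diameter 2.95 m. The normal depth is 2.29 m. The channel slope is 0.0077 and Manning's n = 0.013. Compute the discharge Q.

Q = 35.7 m³/s

For a circular section of diameter D = 2.95 m at depth y = 2.29 m, the central angle is θ = 2 arccos(1 − 2y/D) = 4.312 rad. Then A = (D²/8)(θ − sin θ) = 5.693 m² and P = Dθ/2 = 6.361 m.
Hydraulic radius R = A/P = 5.693/6.361 = 0.895 m.
Manning's equation: Q = (1/n) A R^(2/3) S^(1/2) = (1/0.013) × 5.693 × 0.895^(2/3) × 0.0077^(1/2) = 35.7 m³/s.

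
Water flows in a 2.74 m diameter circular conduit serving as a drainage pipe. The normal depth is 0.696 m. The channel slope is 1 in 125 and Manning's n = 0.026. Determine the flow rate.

Q = 2.23 m³/s

For a circular section of diameter D = 2.74 m at depth y = 0.696 m, the central angle is θ = 2 arccos(1 − 2y/D) = 2.113 rad. Then A = (D²/8)(θ − sin θ) = 1.179 m² and P = Dθ/2 = 2.895 m.
Hydraulic radius R = A/P = 1.179/2.895 = 0.4073 m.
Manning's equation: Q = (1/n) A R^(2/3) S^(1/2) = (1/0.026) × 1.179 × 0.4073^(2/3) × 0.008^(1/2) = 2.23 m³/s.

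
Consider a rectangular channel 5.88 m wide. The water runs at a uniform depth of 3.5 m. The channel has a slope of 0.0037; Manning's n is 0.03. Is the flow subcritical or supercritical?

subcritical

Flow area A = b·y = 5.88 × 3.5 = 20.58 m². Wetted perimeter P = b + 2y = 5.88 + 2×3.5 = 12.88 m.
Hydraulic radius R = A/P = 20.58/12.88 = 1.598 m.
V = (1/n) R^(2/3) √S = (1/0.03) × 1.598^(2/3) × √0.0037 = 2.771 m/s. Hydraulic depth D_h = A/T = 20.58/5.88 = 3.5 m.
Froude number Fr = V/√(g·D_h) = 2.771/√(9.81×3.5) = 0.473, which is less than 1, so the flow is subcritical.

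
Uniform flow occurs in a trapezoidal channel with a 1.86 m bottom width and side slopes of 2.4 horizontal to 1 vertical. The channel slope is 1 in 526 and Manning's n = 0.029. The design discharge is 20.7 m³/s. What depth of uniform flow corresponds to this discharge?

y_n = 1.98 m

Manning's equation rearranged: A R^(2/3) = nQ / (1·√S) = 0.029 × 20.7 / (√0.001901) = 13.77.
Try y = 2.46 m: A R^(2/3) = 22.79 — high.
Try y = 1.59 m: A R^(2/3) = 8.357 — low.
Try y = 1.98 m: A R^(2/3) = 13.76 — matches.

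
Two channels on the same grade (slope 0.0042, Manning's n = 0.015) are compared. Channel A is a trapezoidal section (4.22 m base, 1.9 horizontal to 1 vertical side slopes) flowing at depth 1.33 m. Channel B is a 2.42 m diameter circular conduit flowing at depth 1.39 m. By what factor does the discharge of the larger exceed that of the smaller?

4.06

Channel A: With bottom width b = 4.22 m and side slope z = 1.9: A = (b + zy)y = (4.22 + 1.9×1.33)×1.33 = 8.974 m²; P = b + 2y√(1+z²) = 4.22 + 2×1.33×2.147 = 9.931 m. Hydraulic radius R = A/P = 8.974/9.931 = 0.9036 m. Q_A = (1/0.015)·8.974·0.9036^(2/3)·√0.0042 = 36.24 m³/s.
Channel B: For a circular section of diameter D = 2.42 m at depth y = 1.39 m, the central angle is θ = 2 arccos(1 − 2y/D) = 3.44 rad. Then A = (D²/8)(θ − sin θ) = 2.734 m² and P = Dθ/2 = 4.163 m. Hydraulic radius R = A/P = 2.734/4.163 = 0.6567 m. Q_B = (1/0.015)·2.734·0.6567^(2/3)·√0.0042 = 8.924 m³/s.
The larger discharge is 36.24 m³/s and the smaller is 8.924 m³/s; the ratio is 4.06.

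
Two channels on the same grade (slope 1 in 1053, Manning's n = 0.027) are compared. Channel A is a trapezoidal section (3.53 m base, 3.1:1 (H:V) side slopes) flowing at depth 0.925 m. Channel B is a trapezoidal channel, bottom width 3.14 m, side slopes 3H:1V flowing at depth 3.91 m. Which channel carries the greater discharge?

Channel A: With bottom width b = 3.53 m and side slope z = 3.1: A = (b + zy)y = (3.53 + 3.1×0.925)×0.925 = 5.918 m²; P = b + 2y√(1+z²) = 3.53 + 2×0.925×3.257 = 9.556 m. Hydraulic radius R = A/P = 5.918/9.556 = 0.6193 m. Q_A = (1/0.027)·5.918·0.6193^(2/3)·√0.0009497 = 4.907 m³/s.
Channel B: With bottom width b = 3.14 m and side slope z = 3: A = (b + zy)y = (3.14 + 3×3.91)×3.91 = 58.14 m²; P = b + 2y√(1+z²) = 3.14 + 2×3.91×3.162 = 27.87 m. Hydraulic radius R = A/P = 58.14/27.87 = 2.086 m. Q_B = (1/0.027)·58.14·2.086^(2/3)·√0.0009497 = 108.3 m³/s.
Q_A = 4.907 m³/s vs Q_B = 108.3 m³/s, so channel B carries more.

channel B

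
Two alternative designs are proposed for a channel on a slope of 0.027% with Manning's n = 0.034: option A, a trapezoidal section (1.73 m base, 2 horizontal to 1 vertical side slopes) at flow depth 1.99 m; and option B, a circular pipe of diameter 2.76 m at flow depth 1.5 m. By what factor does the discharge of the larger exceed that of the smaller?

Channel A: With bottom width b = 1.73 m and side slope z = 2: A = (b + zy)y = (1.73 + 2×1.99)×1.99 = 11.36 m²; P = b + 2y√(1+z²) = 1.73 + 2×1.99×2.236 = 10.63 m. Hydraulic radius R = A/P = 11.36/10.63 = 1.069 m. Q_A = (1/0.034)·11.36·1.069^(2/3)·√0.00027 = 5.741 m³/s.
Channel B: For a circular section of diameter D = 2.76 m at depth y = 1.5 m, the central angle is θ = 2 arccos(1 − 2y/D) = 3.316 rad. Then A = (D²/8)(θ − sin θ) = 3.322 m² and P = Dθ/2 = 4.576 m. Hydraulic radius R = A/P = 3.322/4.576 = 0.7261 m. Q_B = (1/0.034)·3.322·0.7261^(2/3)·√0.00027 = 1.297 m³/s.
The larger discharge is 5.741 m³/s and the smaller is 1.297 m³/s; the ratio is 4.43.

4.43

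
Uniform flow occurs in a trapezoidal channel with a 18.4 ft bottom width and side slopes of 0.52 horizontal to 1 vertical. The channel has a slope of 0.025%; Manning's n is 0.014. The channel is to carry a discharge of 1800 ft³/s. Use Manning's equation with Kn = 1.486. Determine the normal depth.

Manning's equation rearranged: A R^(2/3) = nQ / (1.486·√S) = 0.014 × 1800 / (1.486 × √0.00025) = 1073.
Trying y = 8.79 ft: A R^(2/3) = 612.5 — low.
Trying y = 15 ft: A R^(2/3) = 1509 — high.
Trying y = 12.3 ft: A R^(2/3) = 1074 — matches.

y_n = 12.3 ft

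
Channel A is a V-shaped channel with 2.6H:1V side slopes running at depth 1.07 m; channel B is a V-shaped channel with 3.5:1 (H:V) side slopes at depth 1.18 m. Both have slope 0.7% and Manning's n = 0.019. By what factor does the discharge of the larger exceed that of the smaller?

1.78

Channel A: For a triangular section with side slope z = 2.6: A = zy² = 2.6×1.07² = 2.977 m²; P = 2y√(1+z²) = 2×1.07×2.786 = 5.961 m. Hydraulic radius R = A/P = 2.977/5.961 = 0.4993 m. Q_A = (1/0.019)·2.977·0.4993^(2/3)·√0.007 = 8.25 m³/s.
Channel B: For a triangular section with side slope z = 3.5: A = zy² = 3.5×1.18² = 4.873 m²; P = 2y√(1+z²) = 2×1.18×3.64 = 8.591 m. Hydraulic radius R = A/P = 4.873/8.591 = 0.5673 m. Q_B = (1/0.019)·4.873·0.5673^(2/3)·√0.007 = 14.71 m³/s.
The larger discharge is 14.71 m³/s and the smaller is 8.25 m³/s; the ratio is 1.78.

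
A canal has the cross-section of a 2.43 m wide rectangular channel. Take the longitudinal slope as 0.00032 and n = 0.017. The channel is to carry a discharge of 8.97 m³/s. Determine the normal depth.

Manning's equation rearranged: A R^(2/3) = nQ / (1·√S) = 0.017 × 8.97 / (√0.00032) = 8.524.
Try y = 2.81 m: A R^(2/3) = 6.119 — too small.
Try y = 4.73 m: A R^(2/3) = 11.24 — too large.
Try y = 3.72 m: A R^(2/3) = 8.525 — matches.

y_n = 3.72 m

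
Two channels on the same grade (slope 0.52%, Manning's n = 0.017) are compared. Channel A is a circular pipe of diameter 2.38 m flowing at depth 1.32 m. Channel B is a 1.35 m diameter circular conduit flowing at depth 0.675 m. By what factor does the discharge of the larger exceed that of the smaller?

Channel A: For a circular section of diameter D = 2.38 m at depth y = 1.32 m, the central angle is θ = 2 arccos(1 − 2y/D) = 3.361 rad. Then A = (D²/8)(θ − sin θ) = 2.533 m² and P = Dθ/2 = 3.999 m. Hydraulic radius R = A/P = 2.533/3.999 = 0.6335 m. Q_A = (1/0.017)·2.533·0.6335^(2/3)·√0.0052 = 7.926 m³/s.
Channel B: For a circular section of diameter D = 1.35 m at depth y = 0.675 m, the central angle is θ = 2 arccos(1 − 2y/D) = 3.142 rad. Then A = (D²/8)(θ − sin θ) = 0.7157 m² and P = Dθ/2 = 2.121 m. Hydraulic radius R = A/P = 0.7157/2.121 = 0.3375 m. Q_B = (1/0.017)·0.7157·0.3375^(2/3)·√0.0052 = 1.472 m³/s.
The larger discharge is 7.926 m³/s and the smaller is 1.472 m³/s; the ratio is 5.39.

5.39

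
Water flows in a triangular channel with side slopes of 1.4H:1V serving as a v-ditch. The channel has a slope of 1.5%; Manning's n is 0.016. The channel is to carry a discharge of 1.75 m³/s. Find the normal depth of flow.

Manning's equation rearranged: A R^(2/3) = nQ / (1·√S) = 0.016 × 1.75 / (√0.015) = 0.2286.
At y = 0.795 m: A R^(2/3) = 0.4169 — too large.
At y = 0.469 m: A R^(2/3) = 0.1021 — too small.
At y = 0.635 m: A R^(2/3) = 0.229 — matches.

y_n = 0.635 m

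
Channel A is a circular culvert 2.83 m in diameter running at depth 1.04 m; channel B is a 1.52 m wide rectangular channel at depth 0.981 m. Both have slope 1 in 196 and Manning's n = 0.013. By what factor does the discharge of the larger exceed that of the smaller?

1.7

Channel A: For a circular section of diameter D = 2.83 m at depth y = 1.04 m, the central angle is θ = 2 arccos(1 − 2y/D) = 2.605 rad. Then A = (D²/8)(θ − sin θ) = 2.096 m² and P = Dθ/2 = 3.686 m. Hydraulic radius R = A/P = 2.096/3.686 = 0.5687 m. Q_A = (1/0.013)·2.096·0.5687^(2/3)·√0.005102 = 7.907 m³/s.
Channel B: Flow area A = b·y = 1.52 × 0.981 = 1.491 m². Wetted perimeter P = b + 2y = 1.52 + 2×0.981 = 3.482 m. Hydraulic radius R = A/P = 1.491/3.482 = 0.4282 m. Q_B = (1/0.013)·1.491·0.4282^(2/3)·√0.005102 = 4.655 m³/s.
The larger discharge is 7.907 m³/s and the smaller is 4.655 m³/s; the ratio is 1.7.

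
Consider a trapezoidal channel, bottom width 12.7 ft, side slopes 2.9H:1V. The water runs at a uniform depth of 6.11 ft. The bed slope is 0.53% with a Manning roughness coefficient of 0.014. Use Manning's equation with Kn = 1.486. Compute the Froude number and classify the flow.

supercritical

With bottom width b = 12.7 ft and side slope z = 2.9: A = (b + zy)y = (12.7 + 2.9×6.11)×6.11 = 185.9 ft²; P = b + 2y√(1+z²) = 12.7 + 2×6.11×3.068 = 50.19 ft.
Hydraulic radius R = A/P = 185.9/50.19 = 3.703 ft.
V = (1.486/n) R^(2/3) √S = (1.486/0.014) × 3.703^(2/3) × √0.0053 = 18.5 ft/s. Hydraulic depth D_h = A/T = 185.9/48.14 = 3.861 ft.
Froude number Fr = V/√(g·D_h) = 18.5/√(32.2×3.861) = 1.66, which is greater than 1, so the flow is supercritical.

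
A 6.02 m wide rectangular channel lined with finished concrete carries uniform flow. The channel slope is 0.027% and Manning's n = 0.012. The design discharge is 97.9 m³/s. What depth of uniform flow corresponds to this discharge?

Manning's equation rearranged: A R^(2/3) = nQ / (1·√S) = 0.012 × 97.9 / (√0.00027) = 71.5.
Trying y = 8.47 m: A R^(2/3) = 86.79 — too large.
Trying y = 7.19 m: A R^(2/3) = 71.47 — matches.

y_n = 7.19 m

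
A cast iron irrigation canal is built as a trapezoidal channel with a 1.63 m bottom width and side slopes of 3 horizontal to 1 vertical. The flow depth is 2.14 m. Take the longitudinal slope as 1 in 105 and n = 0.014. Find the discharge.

Q = 131 m³/s

With bottom width b = 1.63 m and side slope z = 3: A = (b + zy)y = (1.63 + 3×2.14)×2.14 = 17.23 m²; P = b + 2y√(1+z²) = 1.63 + 2×2.14×3.162 = 15.16 m.
Hydraulic radius R = A/P = 17.23/15.16 = 1.136 m.
Manning's equation: Q = (1/n) A R^(2/3) S^(1/2) = (1/0.014) × 17.23 × 1.136^(2/3) × 0.009524^(1/2) = 131 m³/s.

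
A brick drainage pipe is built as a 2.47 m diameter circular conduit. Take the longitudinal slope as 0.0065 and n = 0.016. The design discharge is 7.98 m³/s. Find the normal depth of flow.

Manning's equation rearranged: A R^(2/3) = nQ / (1·√S) = 0.016 × 7.98 / (√0.0065) = 1.584.
Trying y = 1.4 m: A R^(2/3) = 2.136 — too large.
Trying y = 1.01 m: A R^(2/3) = 1.219 — too small.
Trying y = 1.17 m: A R^(2/3) = 1.583 — close enough.

y_n = 1.17 m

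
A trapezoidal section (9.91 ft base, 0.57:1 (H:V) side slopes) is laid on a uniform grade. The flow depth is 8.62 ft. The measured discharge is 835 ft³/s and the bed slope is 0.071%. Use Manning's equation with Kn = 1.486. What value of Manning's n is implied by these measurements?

With bottom width b = 9.91 ft and side slope z = 0.57: A = (b + zy)y = (9.91 + 0.57×8.62)×8.62 = 127.8 ft²; P = b + 2y√(1+z²) = 9.91 + 2×8.62×1.151 = 29.75 ft.
Hydraulic radius R = A/P = 127.8/29.75 = 4.294 ft.
Rearranging Manning's equation: n = (1.486/Q) A R^(2/3) S^(1/2) = (1.486/835) × 127.8 × 4.294^(2/3) × √0.00071 = 0.016.

n = 0.016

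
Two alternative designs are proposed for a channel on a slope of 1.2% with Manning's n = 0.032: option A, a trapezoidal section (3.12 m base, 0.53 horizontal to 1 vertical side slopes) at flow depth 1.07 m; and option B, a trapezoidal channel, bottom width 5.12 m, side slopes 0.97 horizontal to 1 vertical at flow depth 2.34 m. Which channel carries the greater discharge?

Channel A: With bottom width b = 3.12 m and side slope z = 0.53: A = (b + zy)y = (3.12 + 0.53×1.07)×1.07 = 3.945 m²; P = b + 2y√(1+z²) = 3.12 + 2×1.07×1.132 = 5.542 m. Hydraulic radius R = A/P = 3.945/5.542 = 0.7119 m. Q_A = (1/0.032)·3.945·0.7119^(2/3)·√0.012 = 10.77 m³/s.
Channel B: With bottom width b = 5.12 m and side slope z = 0.97: A = (b + zy)y = (5.12 + 0.97×2.34)×2.34 = 17.29 m²; P = b + 2y√(1+z²) = 5.12 + 2×2.34×1.393 = 11.64 m. Hydraulic radius R = A/P = 17.29/11.64 = 1.486 m. Q_B = (1/0.032)·17.29·1.486^(2/3)·√0.012 = 77.07 m³/s.
Q_A = 10.77 m³/s vs Q_B = 77.07 m³/s, so channel B carries more.

channel B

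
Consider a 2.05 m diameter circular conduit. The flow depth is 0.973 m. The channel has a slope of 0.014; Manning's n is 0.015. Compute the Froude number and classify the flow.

supercritical

For a circular section of diameter D = 2.05 m at depth y = 0.973 m, the central angle is θ = 2 arccos(1 − 2y/D) = 3.04 rad. Then A = (D²/8)(θ − sin θ) = 1.544 m² and P = Dθ/2 = 3.116 m.
Hydraulic radius R = A/P = 1.544/3.116 = 0.4954 m.
V = (1/n) R^(2/3) √S = (1/0.015) × 0.4954^(2/3) × √0.014 = 4.939 m/s. Hydraulic depth D_h = A/T = 1.544/2.047 = 0.754 m.
Froude number Fr = V/√(g·D_h) = 4.939/√(9.81×0.754) = 1.82, which is greater than 1, so the flow is supercritical.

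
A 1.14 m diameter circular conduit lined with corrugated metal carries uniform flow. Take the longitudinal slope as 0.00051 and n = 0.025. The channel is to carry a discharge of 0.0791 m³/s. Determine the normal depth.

Manning's equation rearranged: A R^(2/3) = nQ / (1·√S) = 0.025 × 0.0791 / (√0.00051) = 0.08757.
At y = 0.257 m: A R^(2/3) = 0.04927 — too small.
At y = 0.418 m: A R^(2/3) = 0.1268 — too large.
At y = 0.344 m: A R^(2/3) = 0.08755 — matches.

y_n = 0.344 m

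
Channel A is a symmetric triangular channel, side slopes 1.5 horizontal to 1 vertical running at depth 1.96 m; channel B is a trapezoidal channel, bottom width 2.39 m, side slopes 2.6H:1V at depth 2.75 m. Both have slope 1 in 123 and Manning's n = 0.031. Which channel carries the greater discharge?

channel B

Channel A: For a triangular section with side slope z = 1.5: A = zy² = 1.5×1.96² = 5.762 m²; P = 2y√(1+z²) = 2×1.96×1.803 = 7.067 m. Hydraulic radius R = A/P = 5.762/7.067 = 0.8154 m. Q_A = (1/0.031)·5.762·0.8154^(2/3)·√0.00813 = 14.63 m³/s.
Channel B: With bottom width b = 2.39 m and side slope z = 2.6: A = (b + zy)y = (2.39 + 2.6×2.75)×2.75 = 26.24 m²; P = b + 2y√(1+z²) = 2.39 + 2×2.75×2.786 = 17.71 m. Hydraulic radius R = A/P = 26.24/17.71 = 1.481 m. Q_B = (1/0.031)·26.24·1.481^(2/3)·√0.00813 = 99.16 m³/s.
Q_A = 14.63 m³/s vs Q_B = 99.16 m³/s, so channel B carries more.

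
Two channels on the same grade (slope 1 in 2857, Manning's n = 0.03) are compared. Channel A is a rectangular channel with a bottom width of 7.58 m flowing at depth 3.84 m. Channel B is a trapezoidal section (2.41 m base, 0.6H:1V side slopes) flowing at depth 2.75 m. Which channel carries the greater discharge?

channel A

Channel A: Flow area A = b·y = 7.58 × 3.84 = 29.11 m². Wetted perimeter P = b + 2y = 7.58 + 2×3.84 = 15.26 m. Hydraulic radius R = A/P = 29.11/15.26 = 1.907 m. Q_A = (1/0.03)·29.11·1.907^(2/3)·√0.00035 = 27.92 m³/s.
Channel B: With bottom width b = 2.41 m and side slope z = 0.6: A = (b + zy)y = (2.41 + 0.6×2.75)×2.75 = 11.17 m²; P = b + 2y√(1+z²) = 2.41 + 2×2.75×1.166 = 8.824 m. Hydraulic radius R = A/P = 11.17/8.824 = 1.265 m. Q_B = (1/0.03)·11.17·1.265^(2/3)·√0.00035 = 8.145 m³/s.
Q_A = 27.92 m³/s vs Q_B = 8.145 m³/s, so channel A carries more.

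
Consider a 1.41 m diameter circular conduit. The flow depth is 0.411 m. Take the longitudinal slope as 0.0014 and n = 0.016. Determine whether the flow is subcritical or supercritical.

subcritical

For a circular section of diameter D = 1.41 m at depth y = 0.411 m, the central angle is θ = 2 arccos(1 − 2y/D) = 2.281 rad. Then A = (D²/8)(θ − sin θ) = 0.3785 m² and P = Dθ/2 = 1.608 m.
Hydraulic radius R = A/P = 0.3785/1.608 = 0.2354 m.
V = (1/n) R^(2/3) √S = (1/0.016) × 0.2354^(2/3) × √0.0014 = 0.8915 m/s. Hydraulic depth D_h = A/T = 0.3785/1.282 = 0.2954 m.
Froude number Fr = V/√(g·D_h) = 0.8915/√(9.81×0.2954) = 0.524, which is less than 1, so the flow is subcritical.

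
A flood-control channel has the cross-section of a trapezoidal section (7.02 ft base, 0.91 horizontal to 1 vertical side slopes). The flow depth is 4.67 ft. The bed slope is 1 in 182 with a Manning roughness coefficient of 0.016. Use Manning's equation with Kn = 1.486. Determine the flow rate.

Q = 699 ft³/s

With bottom width b = 7.02 ft and side slope z = 0.91: A = (b + zy)y = (7.02 + 0.91×4.67)×4.67 = 52.63 ft²; P = b + 2y√(1+z²) = 7.02 + 2×4.67×1.352 = 19.65 ft.
Hydraulic radius R = A/P = 52.63/19.65 = 2.679 ft.
Manning's equation: Q = (1.486/n) A R^(2/3) S^(1/2) = (1.486/0.016) × 52.63 × 2.679^(2/3) × 0.005495^(1/2) = 699 ft³/s.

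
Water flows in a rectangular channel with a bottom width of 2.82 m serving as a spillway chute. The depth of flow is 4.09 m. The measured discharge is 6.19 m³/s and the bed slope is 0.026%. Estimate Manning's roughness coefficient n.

Flow area A = b·y = 2.82 × 4.09 = 11.53 m². Wetted perimeter P = b + 2y = 2.82 + 2×4.09 = 11 m.
Hydraulic radius R = A/P = 11.53/11 = 1.049 m.
Rearranging Manning's equation: n = (1/Q) A R^(2/3) S^(1/2) = (1/6.19) × 11.53 × 1.049^(2/3) × √0.00026 = 0.031.

n = 0.031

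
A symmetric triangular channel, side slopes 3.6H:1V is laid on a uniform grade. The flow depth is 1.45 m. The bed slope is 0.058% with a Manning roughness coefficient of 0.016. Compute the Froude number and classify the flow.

For a triangular section with side slope z = 3.6: A = zy² = 3.6×1.45² = 7.569 m²; P = 2y√(1+z²) = 2×1.45×3.736 = 10.84 m.
Hydraulic radius R = A/P = 7.569/10.84 = 0.6986 m.
V = (1/n) R^(2/3) √S = (1/0.016) × 0.6986^(2/3) × √0.00058 = 1.185 m/s. Hydraulic depth D_h = A/T = 7.569/10.44 = 0.725 m.
Froude number Fr = V/√(g·D_h) = 1.185/√(9.81×0.725) = 0.444, which is less than 1, so the flow is subcritical.

subcritical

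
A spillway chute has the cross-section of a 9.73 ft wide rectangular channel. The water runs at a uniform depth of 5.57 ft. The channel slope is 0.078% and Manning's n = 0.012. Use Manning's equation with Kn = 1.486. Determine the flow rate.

Flow area A = b·y = 9.73 × 5.57 = 54.2 ft². Wetted perimeter P = b + 2y = 9.73 + 2×5.57 = 20.87 ft.
Hydraulic radius R = A/P = 54.2/20.87 = 2.597 ft.
Manning's equation: Q = (1.486/n) A R^(2/3) S^(1/2) = (1.486/0.012) × 54.2 × 2.597^(2/3) × 0.00078^(1/2) = 354 ft³/s.

Q = 354 ft³/s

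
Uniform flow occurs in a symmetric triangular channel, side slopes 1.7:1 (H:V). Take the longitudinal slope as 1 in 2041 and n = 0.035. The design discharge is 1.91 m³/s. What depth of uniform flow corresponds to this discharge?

y_n = 1.53 m

Manning's equation rearranged: A R^(2/3) = nQ / (1·√S) = 0.035 × 1.91 / (√0.00049) = 3.02.
Try y = 1.37 m: A R^(2/3) = 2.246 — too small.
Try y = 1.82 m: A R^(2/3) = 4.789 — too large.
Try y = 1.53 m: A R^(2/3) = 3.015 — matches.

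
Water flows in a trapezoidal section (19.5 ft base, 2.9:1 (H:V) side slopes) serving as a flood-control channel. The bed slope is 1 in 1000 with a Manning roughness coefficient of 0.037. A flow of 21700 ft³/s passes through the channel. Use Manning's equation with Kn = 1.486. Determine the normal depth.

Manning's equation rearranged: A R^(2/3) = nQ / (1.486·√S) = 0.037 × 21700 / (1.486 × √0.001) = 17090.
Trying y = 35.7 ft: A R^(2/3) = 30630 — over.
Trying y = 23.2 ft: A R^(2/3) = 10810 — short.
Trying y = 28.1 ft: A R^(2/3) = 17100 — ≈ 17090.

y_n = 28.1 ft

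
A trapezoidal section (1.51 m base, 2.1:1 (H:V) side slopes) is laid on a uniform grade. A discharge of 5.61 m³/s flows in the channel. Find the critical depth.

At critical depth, Q² T / (g A³) = 1, i.e. A³/T = Q²/g = 5.61²/9.81 = 3.208.
Try y = 0.913 m: A³/T = 5.733 — too large.
Try y = 0.602 m: A³/T = 1.153 — too small.
Try y = 0.787 m: A³/T = 3.202 — ≈ 3.208.

y_c = 0.787 m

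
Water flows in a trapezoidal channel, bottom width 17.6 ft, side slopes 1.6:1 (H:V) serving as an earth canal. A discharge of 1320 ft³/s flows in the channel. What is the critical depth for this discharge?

y_c = 4.8 ft

At critical depth, Q² T / (g A³) = 1, i.e. A³/T = Q²/g = 1320²/32.2 = 54110.
Trying y = 5.8 ft: A³/T = 104800 — over.
Trying y = 3.86 ft: A³/T = 25810 — short.
Trying y = 4.8 ft: A³/T = 54210 — matches.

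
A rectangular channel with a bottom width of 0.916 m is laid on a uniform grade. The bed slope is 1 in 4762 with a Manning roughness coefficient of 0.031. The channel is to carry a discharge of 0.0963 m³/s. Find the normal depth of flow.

y_n = 0.563 m

Manning's equation rearranged: A R^(2/3) = nQ / (1·√S) = 0.031 × 0.0963 / (√0.00021) = 0.206.
Trying y = 0.666 m: A R^(2/3) = 0.2557 — too large.
Trying y = 0.563 m: A R^(2/3) = 0.206 — close enough.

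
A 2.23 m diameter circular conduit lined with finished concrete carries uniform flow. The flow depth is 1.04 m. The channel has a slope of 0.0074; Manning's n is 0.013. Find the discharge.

Q = 7.76 m³/s

For a circular section of diameter D = 2.23 m at depth y = 1.04 m, the central angle is θ = 2 arccos(1 − 2y/D) = 3.007 rad. Then A = (D²/8)(θ − sin θ) = 1.786 m² and P = Dθ/2 = 3.353 m.
Hydraulic radius R = A/P = 1.786/3.353 = 0.5326 m.
Manning's equation: Q = (1/n) A R^(2/3) S^(1/2) = (1/0.013) × 1.786 × 0.5326^(2/3) × 0.0074^(1/2) = 7.76 m³/s.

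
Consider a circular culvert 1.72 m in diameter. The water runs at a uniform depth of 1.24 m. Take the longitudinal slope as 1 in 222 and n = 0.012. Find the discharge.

For a circular section of diameter D = 1.72 m at depth y = 1.24 m, the central angle is θ = 2 arccos(1 − 2y/D) = 4.057 rad. Then A = (D²/8)(θ − sin θ) = 1.793 m² and P = Dθ/2 = 3.489 m.
Hydraulic radius R = A/P = 1.793/3.489 = 0.514 m.
Manning's equation: Q = (1/n) A R^(2/3) S^(1/2) = (1/0.012) × 1.793 × 0.514^(2/3) × 0.004505^(1/2) = 6.44 m³/s.

Q = 6.44 m³/s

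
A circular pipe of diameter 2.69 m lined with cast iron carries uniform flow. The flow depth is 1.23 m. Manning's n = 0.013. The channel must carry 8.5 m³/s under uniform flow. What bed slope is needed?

S = 0.0035

For a circular section of diameter D = 2.69 m at depth y = 1.23 m, the central angle is θ = 2 arccos(1 − 2y/D) = 2.97 rad. Then A = (D²/8)(θ − sin θ) = 2.533 m² and P = Dθ/2 = 3.995 m.
Hydraulic radius R = A/P = 2.533/3.995 = 0.6339 m.
From Manning's equation, S = [nQ / (1 A R^(2/3))]² = [0.013 × 8.5 / (1 × 2.533 × 0.6339^(2/3))]² = 0.0035.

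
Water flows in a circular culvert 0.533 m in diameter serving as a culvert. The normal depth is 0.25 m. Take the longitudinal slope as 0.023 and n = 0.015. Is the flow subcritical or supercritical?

For a circular section of diameter D = 0.533 m at depth y = 0.25 m, the central angle is θ = 2 arccos(1 − 2y/D) = 3.018 rad. Then A = (D²/8)(θ − sin θ) = 0.1028 m² and P = Dθ/2 = 0.8042 m.
Hydraulic radius R = A/P = 0.1028/0.8042 = 0.1278 m.
V = (1/n) R^(2/3) √S = (1/0.015) × 0.1278^(2/3) × √0.023 = 2.565 m/s. Hydraulic depth D_h = A/T = 0.1028/0.532 = 0.1932 m.
Froude number Fr = V/√(g·D_h) = 2.565/√(9.81×0.1932) = 1.86, which is greater than 1, so the flow is supercritical.

supercritical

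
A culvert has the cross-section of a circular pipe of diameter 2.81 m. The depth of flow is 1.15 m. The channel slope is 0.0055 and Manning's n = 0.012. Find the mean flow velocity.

For a circular section of diameter D = 2.81 m at depth y = 1.15 m, the central angle is θ = 2 arccos(1 − 2y/D) = 2.777 rad. Then A = (D²/8)(θ − sin θ) = 2.388 m² and P = Dθ/2 = 3.901 m.
Hydraulic radius R = A/P = 2.388/3.901 = 0.6122 m.
From Manning's equation, V = (1/n) R^(2/3) S^(1/2) = (1/0.012) × 0.6122^(2/3) × 0.0055^(1/2) = 4.46 m/s.

V = 4.46 m/s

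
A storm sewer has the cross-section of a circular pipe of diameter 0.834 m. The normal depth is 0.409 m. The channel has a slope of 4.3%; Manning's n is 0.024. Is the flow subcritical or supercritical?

For a circular section of diameter D = 0.834 m at depth y = 0.409 m, the central angle is θ = 2 arccos(1 − 2y/D) = 3.103 rad. Then A = (D²/8)(θ − sin θ) = 0.2665 m² and P = Dθ/2 = 1.294 m.
Hydraulic radius R = A/P = 0.2665/1.294 = 0.2059 m.
V = (1/n) R^(2/3) √S = (1/0.024) × 0.2059^(2/3) × √0.043 = 3.013 m/s. Hydraulic depth D_h = A/T = 0.2665/0.8338 = 0.3196 m.
Froude number Fr = V/√(g·D_h) = 3.013/√(9.81×0.3196) = 1.7, which is greater than 1, so the flow is supercritical.

supercritical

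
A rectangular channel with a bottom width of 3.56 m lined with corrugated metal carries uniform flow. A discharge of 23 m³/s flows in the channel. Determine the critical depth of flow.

y_c = 1.62 m

For a rectangular channel, critical depth y_c = (q²/g)^(1/3) where q = Q/b = 23/3.56 = 6.461 m²/s.
So y_c = (6.461²/9.81)^(1/3) = 1.62 m.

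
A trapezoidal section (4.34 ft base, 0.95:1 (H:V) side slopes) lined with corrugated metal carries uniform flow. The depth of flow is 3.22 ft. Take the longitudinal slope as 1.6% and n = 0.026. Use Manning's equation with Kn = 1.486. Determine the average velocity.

V = 10.7 ft/s

With bottom width b = 4.34 ft and side slope z = 0.95: A = (b + zy)y = (4.34 + 0.95×3.22)×3.22 = 23.82 ft²; P = b + 2y√(1+z²) = 4.34 + 2×3.22×1.379 = 13.22 ft.
Hydraulic radius R = A/P = 23.82/13.22 = 1.802 ft.
From Manning's equation, V = (1.486/n) R^(2/3) S^(1/2) = (1.486/0.026) × 1.802^(2/3) × 0.016^(1/2) = 10.7 ft/s.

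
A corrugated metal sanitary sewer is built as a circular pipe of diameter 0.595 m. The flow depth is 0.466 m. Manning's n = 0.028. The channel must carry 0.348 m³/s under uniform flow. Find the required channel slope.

S = 0.017

For a circular section of diameter D = 0.595 m at depth y = 0.466 m, the central angle is θ = 2 arccos(1 − 2y/D) = 4.346 rad. Then A = (D²/8)(θ − sin θ) = 0.2336 m² and P = Dθ/2 = 1.293 m.
Hydraulic radius R = A/P = 0.2336/1.293 = 0.1807 m.
From Manning's equation, S = [nQ / (1 A R^(2/3))]² = [0.028 × 0.348 / (1 × 0.2336 × 0.1807^(2/3))]² = 0.017.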